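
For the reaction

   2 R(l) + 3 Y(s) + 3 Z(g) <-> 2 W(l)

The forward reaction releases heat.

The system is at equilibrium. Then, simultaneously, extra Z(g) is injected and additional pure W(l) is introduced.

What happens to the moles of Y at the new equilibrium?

Adding Z (g), a reactant, drives the reaction to the right.
W is a pure liquid; its activity is 1 regardless of amount, so Q is unaffected — no shift from this change.
The net shift is to the right. Y is a reactant, so its amount decreases.

decreases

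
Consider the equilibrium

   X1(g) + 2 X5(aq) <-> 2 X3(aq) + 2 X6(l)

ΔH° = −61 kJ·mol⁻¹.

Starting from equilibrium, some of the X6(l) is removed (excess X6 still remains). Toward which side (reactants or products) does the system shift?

X6 is a pure liquid; its activity is 1 regardless of amount, so Q is unaffected — no shift from this change.

no shift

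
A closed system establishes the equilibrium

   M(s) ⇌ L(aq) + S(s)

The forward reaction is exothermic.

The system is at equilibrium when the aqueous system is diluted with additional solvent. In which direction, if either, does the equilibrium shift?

right

Dilution lowers every aqueous concentration by the same factor. Δn_aq = 1 − 0 = +1, so the system shifts toward the side with more dissolved moles — to the right.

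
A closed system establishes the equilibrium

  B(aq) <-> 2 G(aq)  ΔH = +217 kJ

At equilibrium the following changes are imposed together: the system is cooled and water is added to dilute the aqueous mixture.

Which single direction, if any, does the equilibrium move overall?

The forward reaction is endothermic. Lowering T favours the exothermic direction — shift to the left.
Dilution lowers every aqueous concentration by the same factor. Δn_aq = 2 − 1 = +1, so the system shifts toward the side with more dissolved moles — to the right.
The individual effects push in opposite directions; without quantitative information the net direction cannot be determined.

cannot be determined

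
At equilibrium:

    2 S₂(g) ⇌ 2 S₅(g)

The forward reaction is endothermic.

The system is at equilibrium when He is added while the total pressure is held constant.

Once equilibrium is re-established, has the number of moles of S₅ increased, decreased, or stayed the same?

unchanged

Adding inert gas at constant total pressure expands the volume, scaling every reacting partial pressure by the same factor. Δn_gas = 2 − 2 = 0, so Q is unchanged — no shift.
No net shift occurs, so the amount of S₅ is unchanged.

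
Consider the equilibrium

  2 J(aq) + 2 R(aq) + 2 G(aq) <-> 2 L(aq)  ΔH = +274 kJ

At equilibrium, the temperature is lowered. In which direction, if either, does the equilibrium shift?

left

The forward reaction is endothermic. Lowering T favours the exothermic direction — shift to the left.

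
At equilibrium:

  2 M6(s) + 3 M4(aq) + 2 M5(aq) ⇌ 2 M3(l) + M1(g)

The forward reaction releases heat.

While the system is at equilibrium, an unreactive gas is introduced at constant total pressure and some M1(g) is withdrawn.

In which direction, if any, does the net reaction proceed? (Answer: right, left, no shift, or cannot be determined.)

right

Adding inert gas at constant total pressure expands the volume and lowers every reacting partial pressure. With Δn_gas = 1 − 0 = +1, Q moves away from K toward the side with fewer gas moles, so the system shifts toward the side with more gas moles — to the right.
Removing M1 (g), a product, drives the reaction to the right.
All effects act in the same direction — net shift to the right.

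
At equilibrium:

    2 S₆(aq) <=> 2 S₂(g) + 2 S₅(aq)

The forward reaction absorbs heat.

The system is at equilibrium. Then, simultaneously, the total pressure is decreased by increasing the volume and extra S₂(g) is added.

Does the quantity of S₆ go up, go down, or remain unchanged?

cannot be determined

Gas moles: reactants 0, products 2 (Δn_gas = +2). Expansion shifts the system toward the side with more moles of gas — to the right.
Adding S₂ (g), a product, drives the reaction to the left.
The two effects oppose each other, so the net shift — and hence the change in S₆ — cannot be determined from the given information.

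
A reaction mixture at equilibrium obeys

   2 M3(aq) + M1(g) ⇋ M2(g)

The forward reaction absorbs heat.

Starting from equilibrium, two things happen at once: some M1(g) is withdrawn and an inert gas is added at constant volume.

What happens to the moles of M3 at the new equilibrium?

increases

Removing M1 (g), a reactant, drives the reaction to the left.
At constant volume, adding an inert gas leaves every reacting species' partial pressure unchanged, so Q is unchanged — no shift from this change.
The net shift is to the left. M3 is a reactant, so its amount increases.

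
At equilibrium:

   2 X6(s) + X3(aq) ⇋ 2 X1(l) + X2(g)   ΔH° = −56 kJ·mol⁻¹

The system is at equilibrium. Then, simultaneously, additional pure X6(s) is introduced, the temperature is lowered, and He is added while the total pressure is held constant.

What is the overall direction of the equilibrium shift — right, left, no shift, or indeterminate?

X6 is a pure solid; its activity is 1 regardless of amount, so Q is unaffected — no shift from this change.
The forward reaction is exothermic. Lowering T favours the exothermic direction — shift to the right.
Adding inert gas at constant total pressure expands the volume and lowers every reacting partial pressure. With Δn_gas = 1 − 0 = +1, Q moves away from K toward the side with fewer gas moles, so the system shifts toward the side with more gas moles — to the right.
Only the nonzero effect(s) matter; the net shift is to the right.

right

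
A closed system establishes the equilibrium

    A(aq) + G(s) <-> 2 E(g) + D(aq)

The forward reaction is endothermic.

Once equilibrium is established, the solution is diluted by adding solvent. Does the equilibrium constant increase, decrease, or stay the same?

unchanged

The equilibrium constant depends only on temperature. This perturbation changes neither the position of equilibrium nor K.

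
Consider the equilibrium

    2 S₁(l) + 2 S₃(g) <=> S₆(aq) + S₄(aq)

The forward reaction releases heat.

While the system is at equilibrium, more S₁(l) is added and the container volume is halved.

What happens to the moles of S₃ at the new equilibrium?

decreases

S₁ is a pure liquid; its activity is 1 regardless of amount, so Q is unaffected — no shift from this change.
Gas moles: reactants 2, products 0 (Δn_gas = -2). Compression shifts the system toward the side with fewer moles of gas — to the right.
The net shift is to the right. S₃ is a reactant, so its amount decreases.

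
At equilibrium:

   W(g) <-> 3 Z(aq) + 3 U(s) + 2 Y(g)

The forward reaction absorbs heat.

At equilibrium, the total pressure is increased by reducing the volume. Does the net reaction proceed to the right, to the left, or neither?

Gas moles: reactants 1, products 2 (Δn_gas = +1). Compression shifts the system toward the side with fewer moles of gas — to the left.

left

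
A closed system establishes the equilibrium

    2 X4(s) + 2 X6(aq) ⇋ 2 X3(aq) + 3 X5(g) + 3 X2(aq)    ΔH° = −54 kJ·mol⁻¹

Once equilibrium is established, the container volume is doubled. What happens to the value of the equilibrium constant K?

unchanged

The equilibrium constant depends only on temperature. This perturbation may move the position of equilibrium, but since T is unchanged, K itself is unchanged.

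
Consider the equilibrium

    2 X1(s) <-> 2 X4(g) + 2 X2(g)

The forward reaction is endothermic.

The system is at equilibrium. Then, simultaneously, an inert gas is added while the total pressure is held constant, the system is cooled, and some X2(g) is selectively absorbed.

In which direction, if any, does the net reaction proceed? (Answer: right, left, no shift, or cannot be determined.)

cannot be determined

Adding inert gas at constant total pressure expands the volume and lowers every reacting partial pressure. With Δn_gas = 4 − 0 = +4, Q moves away from K toward the side with fewer gas moles, so the system shifts toward the side with more gas moles — to the right.
The forward reaction is endothermic. Lowering T favours the exothermic direction — shift to the left.
Removing X2 (g), a product, drives the reaction to the right.
The individual effects push in opposite directions; without quantitative information the net direction cannot be determined.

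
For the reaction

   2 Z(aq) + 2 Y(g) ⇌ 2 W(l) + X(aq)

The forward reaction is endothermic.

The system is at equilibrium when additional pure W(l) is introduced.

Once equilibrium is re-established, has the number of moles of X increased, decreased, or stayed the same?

W is a pure liquid; its activity is 1 regardless of amount, so Q is unaffected — no shift from this change.
No net shift occurs, so the amount of X is unchanged.

unchanged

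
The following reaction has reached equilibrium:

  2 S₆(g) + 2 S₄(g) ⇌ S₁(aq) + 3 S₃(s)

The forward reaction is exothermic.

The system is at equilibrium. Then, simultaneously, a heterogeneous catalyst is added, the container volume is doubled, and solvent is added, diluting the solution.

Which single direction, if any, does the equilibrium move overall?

A catalyst speeds both forward and reverse rates equally; it changes neither Q nor K — no shift from this change.
Gas moles: reactants 4, products 0 (Δn_gas = -4). Expansion shifts the system toward the side with more moles of gas — to the left.
Dilution lowers every aqueous concentration by the same factor. Δn_aq = 1 − 0 = +1, so the system shifts toward the side with more dissolved moles — to the right.
The individual effects push in opposite directions; without quantitative information the net direction cannot be determined.

cannot be determined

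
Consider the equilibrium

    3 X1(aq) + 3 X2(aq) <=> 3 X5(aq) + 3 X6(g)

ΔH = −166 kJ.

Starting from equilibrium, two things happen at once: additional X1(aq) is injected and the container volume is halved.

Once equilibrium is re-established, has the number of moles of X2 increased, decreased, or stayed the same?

cannot be determined

Adding X1 (aq), a reactant, drives the reaction to the right.
Gas moles: reactants 0, products 3 (Δn_gas = +3). Compression shifts the system toward the side with fewer moles of gas — to the left.
The two effects oppose each other, so the net shift — and hence the change in X2 — cannot be determined from the given information.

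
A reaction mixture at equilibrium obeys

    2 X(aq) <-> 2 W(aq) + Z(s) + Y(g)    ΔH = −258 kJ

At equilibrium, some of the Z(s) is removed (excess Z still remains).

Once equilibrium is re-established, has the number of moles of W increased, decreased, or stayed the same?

Z is a pure solid; its activity is 1 regardless of amount, so Q is unaffected — no shift from this change.
No net shift occurs, so the amount of W is unchanged.

unchanged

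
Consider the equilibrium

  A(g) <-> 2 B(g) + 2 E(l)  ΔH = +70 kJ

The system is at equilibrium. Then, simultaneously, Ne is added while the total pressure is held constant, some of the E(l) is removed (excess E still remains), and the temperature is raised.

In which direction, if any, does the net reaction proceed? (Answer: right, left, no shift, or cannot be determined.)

right

Adding inert gas at constant total pressure expands the volume and lowers every reacting partial pressure. With Δn_gas = 2 − 1 = +1, Q moves away from K toward the side with fewer gas moles, so the system shifts toward the side with more gas moles — to the right.
E is a pure liquid; its activity is 1 regardless of amount, so Q is unaffected — no shift from this change.
The forward reaction is endothermic. Raising T favours the endothermic direction — shift to the right.
Only the nonzero effect(s) matter; the net shift is to the right.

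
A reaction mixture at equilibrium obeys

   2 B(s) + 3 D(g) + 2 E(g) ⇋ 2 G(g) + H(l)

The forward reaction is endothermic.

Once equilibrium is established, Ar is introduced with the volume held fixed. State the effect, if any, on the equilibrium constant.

unchanged

The equilibrium constant depends only on temperature. This perturbation changes neither the position of equilibrium nor K.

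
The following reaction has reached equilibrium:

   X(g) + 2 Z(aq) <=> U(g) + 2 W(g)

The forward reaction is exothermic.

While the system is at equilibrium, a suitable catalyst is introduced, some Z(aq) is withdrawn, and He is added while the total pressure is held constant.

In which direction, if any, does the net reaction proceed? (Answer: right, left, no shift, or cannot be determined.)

A catalyst speeds both forward and reverse rates equally; it changes neither Q nor K — no shift from this change.
Removing Z (aq), a reactant, drives the reaction to the left.
Adding inert gas at constant total pressure expands the volume and lowers every reacting partial pressure. With Δn_gas = 3 − 1 = +2, Q moves away from K toward the side with fewer gas moles, so the system shifts toward the side with more gas moles — to the right.
The individual effects push in opposite directions; without quantitative information the net direction cannot be determined.

cannot be determined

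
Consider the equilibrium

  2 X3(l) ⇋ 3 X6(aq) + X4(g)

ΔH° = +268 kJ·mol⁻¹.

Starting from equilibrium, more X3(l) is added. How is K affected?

The equilibrium constant depends only on temperature. This perturbation changes neither the position of equilibrium nor K.

unchanged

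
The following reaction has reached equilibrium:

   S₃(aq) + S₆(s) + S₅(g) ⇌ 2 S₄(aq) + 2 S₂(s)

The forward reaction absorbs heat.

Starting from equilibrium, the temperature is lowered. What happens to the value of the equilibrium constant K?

decreases

K depends on temperature via the van 't Hoff relation. The forward reaction is endothermic, so lowering T decreases K.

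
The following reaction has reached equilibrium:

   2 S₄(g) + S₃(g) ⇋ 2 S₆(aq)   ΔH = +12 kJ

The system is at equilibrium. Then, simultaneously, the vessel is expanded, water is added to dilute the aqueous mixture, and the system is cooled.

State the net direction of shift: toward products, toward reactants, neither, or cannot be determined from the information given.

cannot be determined

Gas moles: reactants 3, products 0 (Δn_gas = -3). Expansion shifts the system toward the side with more moles of gas — to the left.
Dilution lowers every aqueous concentration by the same factor. Δn_aq = 2 − 0 = +2, so the system shifts toward the side with more dissolved moles — to the right.
The forward reaction is endothermic. Lowering T favours the exothermic direction — shift to the left.
The individual effects push in opposite directions; without quantitative information the net direction cannot be determined.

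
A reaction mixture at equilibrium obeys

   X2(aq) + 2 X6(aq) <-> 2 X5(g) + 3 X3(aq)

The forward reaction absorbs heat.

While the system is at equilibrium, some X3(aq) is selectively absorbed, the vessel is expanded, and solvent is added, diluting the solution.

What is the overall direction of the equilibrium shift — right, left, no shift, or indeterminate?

Removing X3 (aq), a product, drives the reaction to the right.
Gas moles: reactants 0, products 2 (Δn_gas = +2). Expansion shifts the system toward the side with more moles of gas — to the right.
Dilution scales every aqueous concentration by the same factor. Δn_aq = 3 − 3 = 0, so Q is unchanged — no shift.
Only the nonzero effect(s) matter; the net shift is to the right.

right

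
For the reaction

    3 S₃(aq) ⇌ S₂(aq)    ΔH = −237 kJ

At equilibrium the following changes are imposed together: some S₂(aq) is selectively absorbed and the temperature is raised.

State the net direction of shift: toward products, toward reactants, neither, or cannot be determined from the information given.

Removing S₂ (aq), a product, drives the reaction to the right.
The forward reaction is exothermic. Raising T favours the endothermic direction — shift to the left.
The individual effects push in opposite directions; without quantitative information the net direction cannot be determined.

cannot be determined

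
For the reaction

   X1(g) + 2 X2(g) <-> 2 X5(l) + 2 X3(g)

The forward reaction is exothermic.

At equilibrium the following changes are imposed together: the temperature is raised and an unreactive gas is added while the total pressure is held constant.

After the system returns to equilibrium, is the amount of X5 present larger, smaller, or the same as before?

The forward reaction is exothermic. Raising T favours the endothermic direction — shift to the left.
Adding inert gas at constant total pressure expands the volume and lowers every reacting partial pressure. With Δn_gas = 2 − 3 = -1, Q moves away from K toward the side with fewer gas moles, so the system shifts toward the side with more gas moles — to the left.
The net shift is to the left. X5 is a product, so its amount decreases.

decreases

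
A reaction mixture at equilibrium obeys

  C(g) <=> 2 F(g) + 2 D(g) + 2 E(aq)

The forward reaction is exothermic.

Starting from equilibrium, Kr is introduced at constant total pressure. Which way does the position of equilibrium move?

right

Adding inert gas at constant total pressure expands the volume and lowers every reacting partial pressure. With Δn_gas = 4 − 1 = +3, Q moves away from K toward the side with fewer gas moles, so the system shifts toward the side with more gas moles — to the right.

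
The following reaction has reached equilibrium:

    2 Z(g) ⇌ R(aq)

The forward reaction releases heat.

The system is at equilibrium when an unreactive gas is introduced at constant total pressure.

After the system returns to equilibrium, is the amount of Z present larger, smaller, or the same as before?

Adding inert gas at constant total pressure expands the volume and lowers every reacting partial pressure. With Δn_gas = 0 − 2 = -2, Q moves away from K toward the side with fewer gas moles, so the system shifts toward the side with more gas moles — to the left.
The net shift is to the left. Z is a reactant, so its amount increases.

increases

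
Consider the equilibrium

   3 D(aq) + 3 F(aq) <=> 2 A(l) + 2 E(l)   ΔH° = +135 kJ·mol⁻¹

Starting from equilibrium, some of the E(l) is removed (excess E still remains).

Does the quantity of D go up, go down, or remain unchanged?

E is a pure liquid; its activity is 1 regardless of amount, so Q is unaffected — no shift from this change.
No net shift occurs, so the amount of D is unchanged.

unchanged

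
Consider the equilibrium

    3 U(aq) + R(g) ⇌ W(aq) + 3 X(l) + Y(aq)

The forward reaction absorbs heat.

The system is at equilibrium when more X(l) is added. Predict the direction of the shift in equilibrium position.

X is a pure liquid; its activity is 1 regardless of amount, so Q is unaffected — no shift from this change.

no shift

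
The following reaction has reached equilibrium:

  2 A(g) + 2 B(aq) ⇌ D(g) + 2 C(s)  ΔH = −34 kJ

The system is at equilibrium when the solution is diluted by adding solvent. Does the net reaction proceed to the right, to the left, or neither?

Dilution lowers every aqueous concentration by the same factor. Δn_aq = 0 − 2 = -2, so the system shifts toward the side with more dissolved moles — to the left.

left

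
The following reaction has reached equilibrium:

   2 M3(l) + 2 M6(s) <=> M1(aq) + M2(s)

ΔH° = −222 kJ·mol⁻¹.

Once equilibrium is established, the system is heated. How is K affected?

decreases

K depends on temperature via the van 't Hoff relation. The forward reaction is exothermic, so raising T decreases K.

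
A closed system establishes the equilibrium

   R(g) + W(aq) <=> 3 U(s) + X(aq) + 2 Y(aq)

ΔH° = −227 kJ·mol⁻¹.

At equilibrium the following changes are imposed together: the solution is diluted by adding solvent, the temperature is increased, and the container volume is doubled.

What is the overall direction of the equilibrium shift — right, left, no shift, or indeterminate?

cannot be determined

Dilution lowers every aqueous concentration by the same factor. Δn_aq = 3 − 1 = +2, so the system shifts toward the side with more dissolved moles — to the right.
The forward reaction is exothermic. Raising T favours the endothermic direction — shift to the left.
Gas moles: reactants 1, products 0 (Δn_gas = -1). Expansion shifts the system toward the side with more moles of gas — to the left.
The individual effects push in opposite directions; without quantitative information the net direction cannot be determined.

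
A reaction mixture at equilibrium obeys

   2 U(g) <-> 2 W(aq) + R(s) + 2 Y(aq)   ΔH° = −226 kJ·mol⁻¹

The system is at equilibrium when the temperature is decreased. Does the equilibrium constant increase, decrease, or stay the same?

increases

K depends on temperature via the van 't Hoff relation. The forward reaction is exothermic, so lowering T increases K.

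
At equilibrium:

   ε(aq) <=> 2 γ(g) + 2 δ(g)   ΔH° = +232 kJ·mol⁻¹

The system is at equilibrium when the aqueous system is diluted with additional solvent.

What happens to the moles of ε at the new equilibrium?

increases

Dilution lowers every aqueous concentration by the same factor. Δn_aq = 0 − 1 = -1, so the system shifts toward the side with more dissolved moles — to the left.
The net shift is to the left. ε is a reactant, so its amount increases.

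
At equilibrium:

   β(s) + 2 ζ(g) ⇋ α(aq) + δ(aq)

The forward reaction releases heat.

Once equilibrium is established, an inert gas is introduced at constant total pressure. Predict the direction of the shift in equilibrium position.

left

Adding inert gas at constant total pressure expands the volume and lowers every reacting partial pressure. With Δn_gas = 0 − 2 = -2, Q moves away from K toward the side with fewer gas moles, so the system shifts toward the side with more gas moles — to the left.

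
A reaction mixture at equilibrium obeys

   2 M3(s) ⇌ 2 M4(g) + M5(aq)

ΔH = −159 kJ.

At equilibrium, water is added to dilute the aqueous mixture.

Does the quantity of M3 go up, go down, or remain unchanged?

decreases

Dilution lowers every aqueous concentration by the same factor. Δn_aq = 1 − 0 = +1, so the system shifts toward the side with more dissolved moles — to the right.
The net shift is to the right. M3 is a reactant, so its amount decreases.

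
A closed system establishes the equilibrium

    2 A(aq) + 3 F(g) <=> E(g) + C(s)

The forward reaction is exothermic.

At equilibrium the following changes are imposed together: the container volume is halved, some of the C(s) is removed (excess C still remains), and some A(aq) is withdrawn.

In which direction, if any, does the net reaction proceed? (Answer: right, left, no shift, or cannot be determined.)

cannot be determined

Gas moles: reactants 3, products 1 (Δn_gas = -2). Compression shifts the system toward the side with fewer moles of gas — to the right.
C is a pure solid; its activity is 1 regardless of amount, so Q is unaffected — no shift from this change.
Removing A (aq), a reactant, drives the reaction to the left.
The individual effects push in opposite directions; without quantitative information the net direction cannot be determined.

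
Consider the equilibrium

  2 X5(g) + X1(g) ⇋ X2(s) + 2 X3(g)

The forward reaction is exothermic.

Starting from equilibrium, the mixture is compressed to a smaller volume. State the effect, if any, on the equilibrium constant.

unchanged

The equilibrium constant depends only on temperature. This perturbation may move the position of equilibrium, but since T is unchanged, K itself is unchanged.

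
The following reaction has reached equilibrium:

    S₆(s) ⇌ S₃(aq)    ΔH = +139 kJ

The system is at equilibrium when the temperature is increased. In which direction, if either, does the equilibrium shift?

right

The forward reaction is endothermic. Raising T favours the endothermic direction — shift to the right.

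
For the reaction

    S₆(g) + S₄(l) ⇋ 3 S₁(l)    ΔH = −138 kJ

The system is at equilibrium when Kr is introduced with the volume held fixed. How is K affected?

The equilibrium constant depends only on temperature. This perturbation changes neither the position of equilibrium nor K.

unchanged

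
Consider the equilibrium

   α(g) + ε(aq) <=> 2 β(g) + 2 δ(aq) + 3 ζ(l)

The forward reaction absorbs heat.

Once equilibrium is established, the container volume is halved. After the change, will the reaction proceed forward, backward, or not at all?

left

Gas moles: reactants 1, products 2 (Δn_gas = +1). Compression shifts the system toward the side with fewer moles of gas — to the left.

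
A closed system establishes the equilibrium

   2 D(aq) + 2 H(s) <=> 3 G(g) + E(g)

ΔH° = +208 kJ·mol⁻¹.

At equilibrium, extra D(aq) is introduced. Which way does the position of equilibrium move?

Adding D (aq), a reactant, drives the reaction to the right.

right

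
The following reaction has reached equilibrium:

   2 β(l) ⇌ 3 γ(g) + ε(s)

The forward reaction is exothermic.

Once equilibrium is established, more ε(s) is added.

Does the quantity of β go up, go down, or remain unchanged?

unchanged

ε is a pure solid; its activity is 1 regardless of amount, so Q is unaffected — no shift from this change.
No net shift occurs, so the amount of β is unchanged.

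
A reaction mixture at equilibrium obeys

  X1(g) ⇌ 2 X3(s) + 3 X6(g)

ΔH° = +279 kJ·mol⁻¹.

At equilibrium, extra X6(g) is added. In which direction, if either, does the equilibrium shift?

Adding X6 (g), a product, drives the reaction to the left.

left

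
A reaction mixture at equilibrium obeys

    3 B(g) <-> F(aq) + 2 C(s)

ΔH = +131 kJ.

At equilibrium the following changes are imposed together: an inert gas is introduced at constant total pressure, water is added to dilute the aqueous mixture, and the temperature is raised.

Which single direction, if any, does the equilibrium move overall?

cannot be determined

Adding inert gas at constant total pressure expands the volume and lowers every reacting partial pressure. With Δn_gas = 0 − 3 = -3, Q moves away from K toward the side with fewer gas moles, so the system shifts toward the side with more gas moles — to the left.
Dilution lowers every aqueous concentration by the same factor. Δn_aq = 1 − 0 = +1, so the system shifts toward the side with more dissolved moles — to the right.
The forward reaction is endothermic. Raising T favours the endothermic direction — shift to the right.
The individual effects push in opposite directions; without quantitative information the net direction cannot be determined.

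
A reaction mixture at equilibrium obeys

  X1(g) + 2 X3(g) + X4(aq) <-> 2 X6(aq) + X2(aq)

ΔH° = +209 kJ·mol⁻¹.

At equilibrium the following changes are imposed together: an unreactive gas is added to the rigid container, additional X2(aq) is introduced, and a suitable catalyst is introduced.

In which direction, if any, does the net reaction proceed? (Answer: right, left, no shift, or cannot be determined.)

At constant volume, adding an inert gas leaves every reacting species' partial pressure unchanged, so Q is unchanged — no shift from this change.
Adding X2 (aq), a product, drives the reaction to the left.
A catalyst speeds both forward and reverse rates equally; it changes neither Q nor K — no shift from this change.
Only the nonzero effect(s) matter; the net shift is to the left.

left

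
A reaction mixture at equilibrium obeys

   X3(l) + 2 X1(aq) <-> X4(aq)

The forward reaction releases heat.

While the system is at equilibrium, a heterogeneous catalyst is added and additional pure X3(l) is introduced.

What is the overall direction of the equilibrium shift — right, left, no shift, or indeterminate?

no shift

A catalyst speeds both forward and reverse rates equally; it changes neither Q nor K — no shift from this change.
X3 is a pure liquid; its activity is 1 regardless of amount, so Q is unaffected — no shift from this change.
None of the changes alters Q relative to K, so there is no net shift.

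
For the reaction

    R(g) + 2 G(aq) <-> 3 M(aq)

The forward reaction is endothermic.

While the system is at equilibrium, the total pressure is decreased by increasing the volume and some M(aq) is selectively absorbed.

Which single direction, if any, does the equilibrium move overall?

cannot be determined

Gas moles: reactants 1, products 0 (Δn_gas = -1). Expansion shifts the system toward the side with more moles of gas — to the left.
Removing M (aq), a product, drives the reaction to the right.
The individual effects push in opposite directions; without quantitative information the net direction cannot be determined.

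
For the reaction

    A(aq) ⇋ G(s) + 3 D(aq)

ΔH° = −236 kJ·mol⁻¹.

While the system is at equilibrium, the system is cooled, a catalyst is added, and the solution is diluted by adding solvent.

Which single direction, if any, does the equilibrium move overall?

The forward reaction is exothermic. Lowering T favours the exothermic direction — shift to the right.
A catalyst speeds both forward and reverse rates equally; it changes neither Q nor K — no shift from this change.
Dilution lowers every aqueous concentration by the same factor. Δn_aq = 3 − 1 = +2, so the system shifts toward the side with more dissolved moles — to the right.
Only the nonzero effect(s) matter; the net shift is to the right.

right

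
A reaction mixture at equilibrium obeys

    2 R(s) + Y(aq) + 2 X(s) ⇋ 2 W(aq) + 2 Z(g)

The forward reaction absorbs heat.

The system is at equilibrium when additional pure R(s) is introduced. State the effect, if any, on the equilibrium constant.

unchanged

The equilibrium constant depends only on temperature. This perturbation changes neither the position of equilibrium nor K.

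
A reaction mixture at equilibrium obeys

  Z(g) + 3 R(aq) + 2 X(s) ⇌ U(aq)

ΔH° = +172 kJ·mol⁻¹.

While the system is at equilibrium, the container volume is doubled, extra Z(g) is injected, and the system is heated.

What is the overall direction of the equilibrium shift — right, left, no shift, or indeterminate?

cannot be determined

Gas moles: reactants 1, products 0 (Δn_gas = -1). Expansion shifts the system toward the side with more moles of gas — to the left.
Adding Z (g), a reactant, drives the reaction to the right.
The forward reaction is endothermic. Raising T favours the endothermic direction — shift to the right.
The individual effects push in opposite directions; without quantitative information the net direction cannot be determined.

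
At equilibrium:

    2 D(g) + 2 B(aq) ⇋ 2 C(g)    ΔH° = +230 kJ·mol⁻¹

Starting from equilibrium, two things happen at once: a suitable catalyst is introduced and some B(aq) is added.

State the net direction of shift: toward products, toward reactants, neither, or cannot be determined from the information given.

right

A catalyst speeds both forward and reverse rates equally; it changes neither Q nor K — no shift from this change.
Adding B (aq), a reactant, drives the reaction to the right.
Only the nonzero effect(s) matter; the net shift is to the right.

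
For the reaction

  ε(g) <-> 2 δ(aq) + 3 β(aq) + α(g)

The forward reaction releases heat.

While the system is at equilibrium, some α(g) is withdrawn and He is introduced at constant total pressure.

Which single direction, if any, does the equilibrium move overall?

right

Removing α (g), a product, drives the reaction to the right.
Adding inert gas at constant total pressure expands the volume, scaling every reacting partial pressure by the same factor. Δn_gas = 1 − 1 = 0, so Q is unchanged — no shift.
Only the nonzero effect(s) matter; the net shift is to the right.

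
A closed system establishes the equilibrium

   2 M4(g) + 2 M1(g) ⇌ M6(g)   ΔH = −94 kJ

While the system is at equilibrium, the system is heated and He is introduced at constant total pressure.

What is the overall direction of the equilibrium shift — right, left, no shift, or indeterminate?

left

The forward reaction is exothermic. Raising T favours the endothermic direction — shift to the left.
Adding inert gas at constant total pressure expands the volume and lowers every reacting partial pressure. With Δn_gas = 1 − 4 = -3, Q moves away from K toward the side with fewer gas moles, so the system shifts toward the side with more gas moles — to the left.
All effects act in the same direction — net shift to the left.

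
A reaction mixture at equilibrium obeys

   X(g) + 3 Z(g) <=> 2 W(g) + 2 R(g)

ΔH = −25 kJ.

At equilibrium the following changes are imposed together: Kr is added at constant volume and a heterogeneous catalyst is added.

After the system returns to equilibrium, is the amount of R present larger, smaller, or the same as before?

At constant volume, adding an inert gas leaves every reacting species' partial pressure unchanged, so Q is unchanged — no shift from this change.
A catalyst speeds both forward and reverse rates equally; it changes neither Q nor K — no shift from this change.
No net shift occurs, so the amount of R is unchanged.

unchanged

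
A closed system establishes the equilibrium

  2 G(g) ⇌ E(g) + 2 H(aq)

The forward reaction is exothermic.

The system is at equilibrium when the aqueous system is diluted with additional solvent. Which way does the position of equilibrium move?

Dilution lowers every aqueous concentration by the same factor. Δn_aq = 2 − 0 = +2, so the system shifts toward the side with more dissolved moles — to the right.

right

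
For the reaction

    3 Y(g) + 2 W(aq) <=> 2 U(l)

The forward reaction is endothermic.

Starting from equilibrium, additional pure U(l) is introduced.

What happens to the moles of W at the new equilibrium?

U is a pure liquid; its activity is 1 regardless of amount, so Q is unaffected — no shift from this change.
No net shift occurs, so the amount of W is unchanged.

unchanged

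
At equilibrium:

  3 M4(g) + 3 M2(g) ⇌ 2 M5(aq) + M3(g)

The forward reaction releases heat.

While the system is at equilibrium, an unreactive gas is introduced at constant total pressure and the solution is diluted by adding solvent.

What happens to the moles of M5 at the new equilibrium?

Adding inert gas at constant total pressure expands the volume and lowers every reacting partial pressure. With Δn_gas = 1 − 6 = -5, Q moves away from K toward the side with fewer gas moles, so the system shifts toward the side with more gas moles — to the left.
Dilution lowers every aqueous concentration by the same factor. Δn_aq = 2 − 0 = +2, so the system shifts toward the side with more dissolved moles — to the right.
The two effects oppose each other, so the net shift — and hence the change in M5 — cannot be determined from the given information.

cannot be determined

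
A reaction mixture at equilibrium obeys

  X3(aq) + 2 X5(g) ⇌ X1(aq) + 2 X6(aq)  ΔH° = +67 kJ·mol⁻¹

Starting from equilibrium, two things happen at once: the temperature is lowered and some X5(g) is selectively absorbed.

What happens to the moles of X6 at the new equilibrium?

decreases

The forward reaction is endothermic. Lowering T favours the exothermic direction — shift to the left.
Removing X5 (g), a reactant, drives the reaction to the left.
The net shift is to the left. X6 is a product, so its amount decreases.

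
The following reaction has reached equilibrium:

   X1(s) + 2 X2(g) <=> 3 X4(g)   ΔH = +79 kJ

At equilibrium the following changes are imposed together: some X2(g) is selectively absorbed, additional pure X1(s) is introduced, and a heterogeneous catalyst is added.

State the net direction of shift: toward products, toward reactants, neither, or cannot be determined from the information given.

Removing X2 (g), a reactant, drives the reaction to the left.
X1 is a pure solid; its activity is 1 regardless of amount, so Q is unaffected — no shift from this change.
A catalyst speeds both forward and reverse rates equally; it changes neither Q nor K — no shift from this change.
Only the nonzero effect(s) matter; the net shift is to the left.

left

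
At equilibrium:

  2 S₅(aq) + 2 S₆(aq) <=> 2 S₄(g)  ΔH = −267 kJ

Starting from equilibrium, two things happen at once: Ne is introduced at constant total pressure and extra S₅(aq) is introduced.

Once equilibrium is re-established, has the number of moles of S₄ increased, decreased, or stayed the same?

Adding inert gas at constant total pressure expands the volume and lowers every reacting partial pressure. With Δn_gas = 2 − 0 = +2, Q moves away from K toward the side with fewer gas moles, so the system shifts toward the side with more gas moles — to the right.
Adding S₅ (aq), a reactant, drives the reaction to the right.
The net shift is to the right. S₄ is a product, so its amount increases.

increases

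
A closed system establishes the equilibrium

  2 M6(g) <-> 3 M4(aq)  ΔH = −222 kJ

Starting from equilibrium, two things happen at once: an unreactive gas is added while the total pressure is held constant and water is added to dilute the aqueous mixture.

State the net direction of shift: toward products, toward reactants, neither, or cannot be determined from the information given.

Adding inert gas at constant total pressure expands the volume and lowers every reacting partial pressure. With Δn_gas = 0 − 2 = -2, Q moves away from K toward the side with fewer gas moles, so the system shifts toward the side with more gas moles — to the left.
Dilution lowers every aqueous concentration by the same factor. Δn_aq = 3 − 0 = +3, so the system shifts toward the side with more dissolved moles — to the right.
The individual effects push in opposite directions; without quantitative information the net direction cannot be determined.

cannot be determined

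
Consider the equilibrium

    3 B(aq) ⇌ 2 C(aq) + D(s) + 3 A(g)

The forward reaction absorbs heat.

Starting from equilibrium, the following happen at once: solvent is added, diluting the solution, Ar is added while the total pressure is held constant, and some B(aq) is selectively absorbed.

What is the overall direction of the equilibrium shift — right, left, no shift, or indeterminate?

cannot be determined

Dilution lowers every aqueous concentration by the same factor. Δn_aq = 2 − 3 = -1, so the system shifts toward the side with more dissolved moles — to the left.
Adding inert gas at constant total pressure expands the volume and lowers every reacting partial pressure. With Δn_gas = 3 − 0 = +3, Q moves away from K toward the side with fewer gas moles, so the system shifts toward the side with more gas moles — to the right.
Removing B (aq), a reactant, drives the reaction to the left.
The individual effects push in opposite directions; without quantitative information the net direction cannot be determined.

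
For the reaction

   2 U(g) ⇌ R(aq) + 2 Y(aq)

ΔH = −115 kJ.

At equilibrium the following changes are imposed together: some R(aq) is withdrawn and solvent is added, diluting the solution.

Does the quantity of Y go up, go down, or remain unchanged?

Removing R (aq), a product, drives the reaction to the right.
Dilution lowers every aqueous concentration by the same factor. Δn_aq = 3 − 0 = +3, so the system shifts toward the side with more dissolved moles — to the right.
The net shift is to the right. Y is a product, so its amount increases.

increases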